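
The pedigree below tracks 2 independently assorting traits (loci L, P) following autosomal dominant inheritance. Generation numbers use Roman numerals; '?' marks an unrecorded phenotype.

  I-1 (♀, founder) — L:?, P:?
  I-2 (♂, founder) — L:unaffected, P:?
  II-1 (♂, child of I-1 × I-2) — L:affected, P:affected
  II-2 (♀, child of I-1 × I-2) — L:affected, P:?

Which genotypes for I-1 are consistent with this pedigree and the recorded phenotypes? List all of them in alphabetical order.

I-1 ∈ {LL PP, LL Pp, LL pp, Ll PP, Ll Pp, Ll pp}

L/I-1 ? ·: Ll|LL
L/I-2 un ·: ll
L/II-1 aff I-1×I-2: Ll
L/II-2 aff I-1×I-2: Ll
⇒ L over [I-1,I-2,II-1,II-2]: 2 consistent
P/I-1 ? ·: pp|Pp|PP
P/I-2 ? ·: pp|Pp|PP
P/II-1 aff I-1×I-2: Pp|PP
P/II-2 ? I-1×I-2: pp|Pp|PP
⇒ P over [I-1,I-2,II-1,II-2]: 21 consistent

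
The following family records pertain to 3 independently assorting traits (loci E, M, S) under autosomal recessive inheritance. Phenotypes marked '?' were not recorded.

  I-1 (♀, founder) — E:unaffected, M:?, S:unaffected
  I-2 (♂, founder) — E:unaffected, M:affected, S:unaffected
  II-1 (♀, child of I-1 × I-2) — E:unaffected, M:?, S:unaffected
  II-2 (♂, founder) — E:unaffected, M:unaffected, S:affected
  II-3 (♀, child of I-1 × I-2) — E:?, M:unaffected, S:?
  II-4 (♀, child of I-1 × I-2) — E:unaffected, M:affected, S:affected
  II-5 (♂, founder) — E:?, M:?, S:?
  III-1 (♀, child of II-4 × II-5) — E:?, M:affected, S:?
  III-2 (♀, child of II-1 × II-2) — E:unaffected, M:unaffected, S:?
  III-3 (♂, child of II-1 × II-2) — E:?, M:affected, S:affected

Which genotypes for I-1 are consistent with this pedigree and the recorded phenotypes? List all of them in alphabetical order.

I-1 ∈ {EE Mm Ss, Ee Mm Ss}

E/I-1 un ·: EE|Ee
E/I-2 un ·: EE|Ee
E/II-1 un I-1×I-2: EE|Ee
E/II-2 un ·: EE|Ee
E/II-3 ? I-1×I-2: EE|Ee|ee
E/II-4 un I-1×I-2: EE|Ee
E/II-5 ? ·: EE|Ee|ee
E/III-1 ? II-4×II-5: EE|Ee|ee
E/III-2 un II-1×II-2: EE|Ee
E/III-3 ? II-1×II-2: EE|Ee|ee
⇒ E over [I-1,I-2,II-1,II-2,II-3,II-4,II-5,III-1,III-2,III-3]: 1175 consistent
M/I-1 ? ·: Mm
M/I-2 aff ·: mm
M/II-1 ? I-1×I-2: Mm|mm
M/II-2 un ·: Mm
M/II-3 un I-1×I-2: Mm
M/II-4 aff I-1×I-2: mm
M/II-5 ? ·: Mm|mm
M/III-1 aff II-4×II-5: mm
M/III-2 un II-1×II-2: MM|Mm
M/III-3 aff II-1×II-2: mm
⇒ M over [I-1,I-2,II-1,II-2,II-3,II-4,II-5,III-1,III-2,III-3]: 6 consistent
S/I-1 un ·: Ss
S/I-2 un ·: Ss
S/II-1 un I-1×I-2: Ss
S/II-2 aff ·: ss
S/II-3 ? I-1×I-2: SS|Ss|ss
S/II-4 aff I-1×I-2: ss
S/II-5 ? ·: SS|Ss|ss
S/III-1 ? II-4×II-5: Ss|ss
S/III-2 ? II-1×II-2: Ss|ss
S/III-3 aff II-1×II-2: ss
⇒ S over [I-1,I-2,II-1,II-2,II-3,II-4,II-5,III-1,III-2,III-3]: 24 consistent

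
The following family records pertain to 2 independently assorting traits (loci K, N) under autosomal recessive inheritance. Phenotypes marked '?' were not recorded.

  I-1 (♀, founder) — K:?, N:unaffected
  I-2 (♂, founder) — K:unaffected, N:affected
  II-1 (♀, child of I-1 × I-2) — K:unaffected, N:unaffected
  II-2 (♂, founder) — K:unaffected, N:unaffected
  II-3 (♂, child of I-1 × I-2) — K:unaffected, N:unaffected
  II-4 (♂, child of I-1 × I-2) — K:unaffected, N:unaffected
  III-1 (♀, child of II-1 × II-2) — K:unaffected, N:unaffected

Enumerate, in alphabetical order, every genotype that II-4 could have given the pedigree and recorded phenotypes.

II-4 ∈ {KK Nn, Kk Nn}

K/I-1 ? ·: KK|Kk|kk
K/I-2 un ·: KK|Kk
K/II-1 un I-1×I-2: KK|Kk
K/II-2 un ·: KK|Kk
K/II-3 un I-1×I-2: KK|Kk
K/II-4 un I-1×I-2: KK|Kk
K/III-1 un II-1×II-2: KK|Kk
⇒ K over [I-1,I-2,II-1,II-2,II-3,II-4,III-1]: 95 consistent
N/I-1 un ·: NN|Nn
N/I-2 aff ·: nn
N/II-1 un I-1×I-2: Nn
N/II-2 un ·: NN|Nn
N/II-3 un I-1×I-2: Nn
N/II-4 un I-1×I-2: Nn
N/III-1 un II-1×II-2: NN|Nn
⇒ N over [I-1,I-2,II-1,II-2,II-3,II-4,III-1]: 8 consistent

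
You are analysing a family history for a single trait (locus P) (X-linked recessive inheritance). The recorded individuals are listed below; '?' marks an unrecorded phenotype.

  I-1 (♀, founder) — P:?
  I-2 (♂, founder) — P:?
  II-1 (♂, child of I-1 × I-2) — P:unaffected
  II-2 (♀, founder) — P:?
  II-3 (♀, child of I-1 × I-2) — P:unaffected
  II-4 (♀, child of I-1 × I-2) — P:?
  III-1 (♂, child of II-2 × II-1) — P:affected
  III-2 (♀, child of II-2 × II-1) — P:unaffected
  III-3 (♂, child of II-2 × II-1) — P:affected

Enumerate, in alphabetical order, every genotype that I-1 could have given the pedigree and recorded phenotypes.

P/I-1 ? ·: X^PX^P|X^PX^p
P/I-2 ? ·: X^PY|X^pY
P/II-1 un I-1×I-2: X^PY
P/II-2 ? ·: X^PX^p|X^pX^p
P/II-3 un I-1×I-2: X^PX^P|X^PX^p
P/II-4 ? I-1×I-2: X^PX^P|X^PX^p|X^pX^p
P/III-1 aff II-2×II-1: X^pY
P/III-2 un II-2×II-1: X^PX^P|X^PX^p
P/III-3 aff II-2×II-1: X^pY
⇒ P over [I-1,I-2,II-1,II-2,II-3,II-4,III-1,III-2,III-3]: 24 consistent

I-1 ∈ {X^PX^P, X^PX^p}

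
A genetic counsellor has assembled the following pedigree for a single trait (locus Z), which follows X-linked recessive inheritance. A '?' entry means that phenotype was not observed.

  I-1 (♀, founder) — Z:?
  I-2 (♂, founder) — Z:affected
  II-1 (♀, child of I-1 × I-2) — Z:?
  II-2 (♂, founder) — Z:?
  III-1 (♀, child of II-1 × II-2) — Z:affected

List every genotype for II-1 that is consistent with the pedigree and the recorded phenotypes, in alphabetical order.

Z/I-1 ? ·: X^ZX^Z|X^ZX^z|X^zX^z
Z/I-2 aff ·: X^zY
Z/II-1 ? I-1×I-2: X^ZX^z|X^zX^z
Z/II-2 ? ·: X^zY
Z/III-1 aff II-1×II-2: X^zX^z
⇒ Z over [I-1,I-2,II-1,II-2,III-1]: 4 consistent

II-1 ∈ {X^ZX^z, X^zX^z}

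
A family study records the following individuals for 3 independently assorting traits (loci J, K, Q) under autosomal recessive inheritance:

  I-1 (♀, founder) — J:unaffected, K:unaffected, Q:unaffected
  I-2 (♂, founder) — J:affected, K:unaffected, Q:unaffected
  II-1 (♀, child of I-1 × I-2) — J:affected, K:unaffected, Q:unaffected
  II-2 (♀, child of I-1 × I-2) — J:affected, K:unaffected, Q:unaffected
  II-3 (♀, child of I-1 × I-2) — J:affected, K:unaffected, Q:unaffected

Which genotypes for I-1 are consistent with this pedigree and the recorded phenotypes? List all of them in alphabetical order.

J/I-1 un ·: Jj
J/I-2 aff ·: jj
J/II-1 aff I-1×I-2: jj
J/II-2 aff I-1×I-2: jj
J/II-3 aff I-1×I-2: jj
⇒ J over [I-1,I-2,II-1,II-2,II-3]: 1 consistent
K/I-1 un ·: KK|Kk
K/I-2 un ·: KK|Kk
K/II-1 un I-1×I-2: KK|Kk
K/II-2 un I-1×I-2: KK|Kk
K/II-3 un I-1×I-2: KK|Kk
⇒ K over [I-1,I-2,II-1,II-2,II-3]: 25 consistent
Q/I-1 un ·: QQ|Qq
Q/I-2 un ·: QQ|Qq
Q/II-1 un I-1×I-2: QQ|Qq
Q/II-2 un I-1×I-2: QQ|Qq
Q/II-3 un I-1×I-2: QQ|Qq
⇒ Q over [I-1,I-2,II-1,II-2,II-3]: 25 consistent

I-1 ∈ {Jj KK QQ, Jj KK Qq, Jj Kk QQ, Jj Kk Qq}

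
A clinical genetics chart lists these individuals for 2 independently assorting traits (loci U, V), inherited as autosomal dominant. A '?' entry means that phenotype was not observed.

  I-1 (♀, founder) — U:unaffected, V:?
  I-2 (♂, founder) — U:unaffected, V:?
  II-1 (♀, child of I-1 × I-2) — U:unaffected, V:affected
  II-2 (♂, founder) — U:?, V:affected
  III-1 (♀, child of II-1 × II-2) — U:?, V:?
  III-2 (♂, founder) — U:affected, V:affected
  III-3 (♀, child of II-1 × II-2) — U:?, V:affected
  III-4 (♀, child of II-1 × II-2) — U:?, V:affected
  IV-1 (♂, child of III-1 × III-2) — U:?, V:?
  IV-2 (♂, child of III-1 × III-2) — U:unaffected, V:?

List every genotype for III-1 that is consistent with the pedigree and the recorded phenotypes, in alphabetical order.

III-1 ∈ {Uu VV, Uu Vv, Uu vv, uu VV, uu Vv, uu vv}

U/I-1 un ·: uu
U/I-2 un ·: uu
U/II-1 un I-1×I-2: uu
U/II-2 ? ·: uu|Uu|UU
U/III-1 ? II-1×II-2: uu|Uu
U/III-2 aff ·: Uu
U/III-3 ? II-1×II-2: uu|Uu
U/III-4 ? II-1×II-2: uu|Uu
U/IV-1 ? III-1×III-2: uu|Uu|UU
U/IV-2 un III-1×III-2: uu
⇒ U over [I-1,I-2,II-1,II-2,III-1,III-2,III-3,III-4,IV-1,IV-2]: 25 consistent
V/I-1 ? ·: vv|Vv|VV
V/I-2 ? ·: vv|Vv|VV
V/II-1 aff I-1×I-2: Vv|VV
V/II-2 aff ·: Vv|VV
V/III-1 ? II-1×II-2: vv|Vv|VV
V/III-2 aff ·: Vv|VV
V/III-3 aff II-1×II-2: Vv|VV
V/III-4 aff II-1×II-2: Vv|VV
V/IV-1 ? III-1×III-2: vv|Vv|VV
V/IV-2 ? III-1×III-2: vv|Vv|VV
⇒ V over [I-1,I-2,II-1,II-2,III-1,III-2,III-3,III-4,IV-1,IV-2]: 1456 consistent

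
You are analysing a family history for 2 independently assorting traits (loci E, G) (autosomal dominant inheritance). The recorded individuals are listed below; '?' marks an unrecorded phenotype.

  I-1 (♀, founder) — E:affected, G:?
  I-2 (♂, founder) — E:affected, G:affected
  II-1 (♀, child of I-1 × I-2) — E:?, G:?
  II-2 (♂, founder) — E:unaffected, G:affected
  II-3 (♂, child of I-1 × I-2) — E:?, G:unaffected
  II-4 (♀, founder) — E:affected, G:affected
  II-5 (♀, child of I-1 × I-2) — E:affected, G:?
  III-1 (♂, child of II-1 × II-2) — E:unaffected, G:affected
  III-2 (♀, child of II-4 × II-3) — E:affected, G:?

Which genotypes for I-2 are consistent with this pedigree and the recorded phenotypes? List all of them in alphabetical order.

E/I-1 aff ·: Ee|EE
E/I-2 aff ·: Ee|EE
E/II-1 ? I-1×I-2: ee|Ee
E/II-2 un ·: ee
E/II-3 ? I-1×I-2: ee|Ee|EE
E/II-4 aff ·: Ee|EE
E/II-5 aff I-1×I-2: Ee|EE
E/III-1 un II-1×II-2: ee
E/III-2 aff II-4×II-3: Ee|EE
⇒ E over [I-1,I-2,II-1,II-2,II-3,II-4,II-5,III-1,III-2]: 64 consistent
G/I-1 ? ·: gg|Gg
G/I-2 aff ·: Gg
G/II-1 ? I-1×I-2: gg|Gg|GG
G/II-2 aff ·: Gg|GG
G/II-3 un I-1×I-2: gg
G/II-4 aff ·: Gg|GG
G/II-5 ? I-1×I-2: gg|Gg|GG
G/III-1 aff II-1×II-2: Gg|GG
G/III-2 ? II-4×II-3: gg|Gg
⇒ G over [I-1,I-2,II-1,II-2,II-3,II-4,II-5,III-1,III-2]: 117 consistent

I-2 ∈ {EE Gg, Ee Gg}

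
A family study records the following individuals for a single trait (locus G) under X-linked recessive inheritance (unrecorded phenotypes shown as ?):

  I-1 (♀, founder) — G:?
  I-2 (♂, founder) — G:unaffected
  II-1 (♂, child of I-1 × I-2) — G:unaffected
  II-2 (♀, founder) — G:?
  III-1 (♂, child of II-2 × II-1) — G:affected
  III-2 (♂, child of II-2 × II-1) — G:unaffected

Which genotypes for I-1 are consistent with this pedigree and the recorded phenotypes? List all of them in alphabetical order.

G/I-1 ? ·: X^GX^G|X^GX^g
G/I-2 un ·: X^GY
G/II-1 un I-1×I-2: X^GY
G/II-2 ? ·: X^GX^g
G/III-1 aff II-2×II-1: X^gY
G/III-2 un II-2×II-1: X^GY
⇒ G over [I-1,I-2,II-1,II-2,III-1,III-2]: 2 consistent

I-1 ∈ {X^GX^G, X^GX^g}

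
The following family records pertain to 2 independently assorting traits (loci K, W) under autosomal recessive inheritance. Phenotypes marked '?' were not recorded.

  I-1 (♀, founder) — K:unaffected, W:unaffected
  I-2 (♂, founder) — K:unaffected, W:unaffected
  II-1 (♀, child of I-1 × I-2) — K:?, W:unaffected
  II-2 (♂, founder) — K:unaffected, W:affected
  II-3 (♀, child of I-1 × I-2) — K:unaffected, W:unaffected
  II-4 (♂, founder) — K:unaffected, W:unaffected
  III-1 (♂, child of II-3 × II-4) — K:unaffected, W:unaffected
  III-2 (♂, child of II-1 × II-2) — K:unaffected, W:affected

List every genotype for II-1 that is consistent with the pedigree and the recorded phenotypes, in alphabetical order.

II-1 ∈ {KK Ww, Kk Ww, kk Ww}

K/I-1 un ·: KK|Kk
K/I-2 un ·: KK|Kk
K/II-1 ? I-1×I-2: KK|Kk|kk
K/II-2 un ·: KK|Kk
K/II-3 un I-1×I-2: KK|Kk
K/II-4 un ·: KK|Kk
K/III-1 un II-3×II-4: KK|Kk
K/III-2 un II-1×II-2: KK|Kk
⇒ K over [I-1,I-2,II-1,II-2,II-3,II-4,III-1,III-2]: 170 consistent
W/I-1 un ·: WW|Ww
W/I-2 un ·: WW|Ww
W/II-1 un I-1×I-2: Ww
W/II-2 aff ·: ww
W/II-3 un I-1×I-2: WW|Ww
W/II-4 un ·: WW|Ww
W/III-1 un II-3×II-4: WW|Ww
W/III-2 aff II-1×II-2: ww
⇒ W over [I-1,I-2,II-1,II-2,II-3,II-4,III-1,III-2]: 21 consistent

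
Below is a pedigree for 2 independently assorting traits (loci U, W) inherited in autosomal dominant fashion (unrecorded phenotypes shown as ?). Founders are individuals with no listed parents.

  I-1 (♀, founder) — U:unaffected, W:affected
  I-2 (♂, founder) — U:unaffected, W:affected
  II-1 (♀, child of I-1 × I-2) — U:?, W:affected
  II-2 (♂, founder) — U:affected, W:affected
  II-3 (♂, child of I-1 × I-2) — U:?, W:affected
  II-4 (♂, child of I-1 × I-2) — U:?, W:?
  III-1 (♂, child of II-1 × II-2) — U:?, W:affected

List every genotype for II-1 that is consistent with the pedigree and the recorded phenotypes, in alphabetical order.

U/I-1 un ·: uu
U/I-2 un ·: uu
U/II-1 ? I-1×I-2: uu
U/II-2 aff ·: Uu|UU
U/II-3 ? I-1×I-2: uu
U/II-4 ? I-1×I-2: uu
U/III-1 ? II-1×II-2: uu|Uu
⇒ U over [I-1,I-2,II-1,II-2,II-3,II-4,III-1]: 3 consistent
W/I-1 aff ·: Ww|WW
W/I-2 aff ·: Ww|WW
W/II-1 aff I-1×I-2: Ww|WW
W/II-2 aff ·: Ww|WW
W/II-3 aff I-1×I-2: Ww|WW
W/II-4 ? I-1×I-2: ww|Ww|WW
W/III-1 aff II-1×II-2: Ww|WW
⇒ W over [I-1,I-2,II-1,II-2,II-3,II-4,III-1]: 101 consistent

II-1 ∈ {uu WW, uu Ww}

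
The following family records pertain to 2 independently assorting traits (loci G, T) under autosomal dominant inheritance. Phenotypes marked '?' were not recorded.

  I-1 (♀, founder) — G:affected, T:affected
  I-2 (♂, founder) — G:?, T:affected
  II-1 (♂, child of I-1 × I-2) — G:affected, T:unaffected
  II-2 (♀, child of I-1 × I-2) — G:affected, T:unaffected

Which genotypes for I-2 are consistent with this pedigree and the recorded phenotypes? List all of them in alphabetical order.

G/I-1 aff ·: Gg|GG
G/I-2 ? ·: gg|Gg|GG
G/II-1 aff I-1×I-2: Gg|GG
G/II-2 aff I-1×I-2: Gg|GG
⇒ G over [I-1,I-2,II-1,II-2]: 15 consistent
T/I-1 aff ·: Tt
T/I-2 aff ·: Tt
T/II-1 un I-1×I-2: tt
T/II-2 un I-1×I-2: tt
⇒ T over [I-1,I-2,II-1,II-2]: 1 consistent

I-2 ∈ {GG Tt, Gg Tt, gg Tt}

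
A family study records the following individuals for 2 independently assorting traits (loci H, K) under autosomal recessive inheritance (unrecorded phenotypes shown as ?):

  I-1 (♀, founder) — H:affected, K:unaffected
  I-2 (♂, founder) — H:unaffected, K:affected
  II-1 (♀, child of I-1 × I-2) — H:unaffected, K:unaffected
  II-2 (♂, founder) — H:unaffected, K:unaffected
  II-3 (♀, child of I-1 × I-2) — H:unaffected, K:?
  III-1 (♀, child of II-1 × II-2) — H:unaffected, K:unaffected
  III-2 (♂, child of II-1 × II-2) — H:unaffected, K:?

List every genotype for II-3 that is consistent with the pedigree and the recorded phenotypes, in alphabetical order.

H/I-1 aff ·: hh
H/I-2 un ·: HH|Hh
H/II-1 un I-1×I-2: Hh
H/II-2 un ·: HH|Hh
H/II-3 un I-1×I-2: Hh
H/III-1 un II-1×II-2: HH|Hh
H/III-2 un II-1×II-2: HH|Hh
⇒ H over [I-1,I-2,II-1,II-2,II-3,III-1,III-2]: 16 consistent
K/I-1 un ·: KK|Kk
K/I-2 aff ·: kk
K/II-1 un I-1×I-2: Kk
K/II-2 un ·: KK|Kk
K/II-3 ? I-1×I-2: Kk|kk
K/III-1 un II-1×II-2: KK|Kk
K/III-2 ? II-1×II-2: KK|Kk|kk
⇒ K over [I-1,I-2,II-1,II-2,II-3,III-1,III-2]: 30 consistent

II-3 ∈ {Hh Kk, Hh kk}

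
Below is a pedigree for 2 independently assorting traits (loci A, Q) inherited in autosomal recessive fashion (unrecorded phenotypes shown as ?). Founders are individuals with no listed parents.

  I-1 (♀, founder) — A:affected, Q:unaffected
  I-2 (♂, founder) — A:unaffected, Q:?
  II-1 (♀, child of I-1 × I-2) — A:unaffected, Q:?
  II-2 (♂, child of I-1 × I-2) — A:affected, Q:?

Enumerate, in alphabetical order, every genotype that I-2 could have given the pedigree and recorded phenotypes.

A/I-1 aff ·: aa
A/I-2 un ·: Aa
A/II-1 un I-1×I-2: Aa
A/II-2 aff I-1×I-2: aa
⇒ A over [I-1,I-2,II-1,II-2]: 1 consistent
Q/I-1 un ·: QQ|Qq
Q/I-2 ? ·: QQ|Qq|qq
Q/II-1 ? I-1×I-2: QQ|Qq|qq
Q/II-2 ? I-1×I-2: QQ|Qq|qq
⇒ Q over [I-1,I-2,II-1,II-2]: 23 consistent

I-2 ∈ {Aa QQ, Aa Qq, Aa qq}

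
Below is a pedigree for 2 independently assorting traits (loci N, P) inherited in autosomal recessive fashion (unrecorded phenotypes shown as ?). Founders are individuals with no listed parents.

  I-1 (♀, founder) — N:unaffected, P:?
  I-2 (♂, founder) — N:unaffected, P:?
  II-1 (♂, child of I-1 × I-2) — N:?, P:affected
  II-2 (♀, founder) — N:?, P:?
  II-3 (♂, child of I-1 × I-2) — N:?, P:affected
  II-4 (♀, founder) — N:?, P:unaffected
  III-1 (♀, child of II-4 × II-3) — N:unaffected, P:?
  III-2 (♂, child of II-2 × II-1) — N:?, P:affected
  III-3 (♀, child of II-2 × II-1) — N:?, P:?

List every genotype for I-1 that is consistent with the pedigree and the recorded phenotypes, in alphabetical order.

I-1 ∈ {NN Pp, NN pp, Nn Pp, Nn pp}

N/I-1 un ·: NN|Nn
N/I-2 un ·: NN|Nn
N/II-1 ? I-1×I-2: NN|Nn|nn
N/II-2 ? ·: NN|Nn|nn
N/II-3 ? I-1×I-2: NN|Nn|nn
N/II-4 ? ·: NN|Nn|nn
N/III-1 un II-4×II-3: NN|Nn
N/III-2 ? II-2×II-1: NN|Nn|nn
N/III-3 ? II-2×II-1: NN|Nn|nn
⇒ N over [I-1,I-2,II-1,II-2,II-3,II-4,III-1,III-2,III-3]: 757 consistent
P/I-1 ? ·: Pp|pp
P/I-2 ? ·: Pp|pp
P/II-1 aff I-1×I-2: pp
P/II-2 ? ·: Pp|pp
P/II-3 aff I-1×I-2: pp
P/II-4 un ·: PP|Pp
P/III-1 ? II-4×II-3: Pp|pp
P/III-2 aff II-2×II-1: pp
P/III-3 ? II-2×II-1: Pp|pp
⇒ P over [I-1,I-2,II-1,II-2,II-3,II-4,III-1,III-2,III-3]: 36 consistent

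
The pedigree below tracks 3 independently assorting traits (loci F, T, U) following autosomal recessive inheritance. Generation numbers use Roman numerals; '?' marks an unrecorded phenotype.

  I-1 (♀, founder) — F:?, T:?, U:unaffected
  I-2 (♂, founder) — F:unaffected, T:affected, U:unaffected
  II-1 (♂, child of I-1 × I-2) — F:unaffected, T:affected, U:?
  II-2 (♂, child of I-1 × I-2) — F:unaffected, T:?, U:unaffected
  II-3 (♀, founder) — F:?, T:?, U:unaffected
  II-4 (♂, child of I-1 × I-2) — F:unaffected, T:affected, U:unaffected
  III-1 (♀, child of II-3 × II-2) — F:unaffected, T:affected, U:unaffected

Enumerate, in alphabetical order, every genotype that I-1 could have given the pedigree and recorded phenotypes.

I-1 ∈ {FF Tt UU, FF Tt Uu, FF tt UU, FF tt Uu, Ff Tt UU, Ff Tt Uu, Ff tt UU, Ff tt Uu, ff Tt UU, ff Tt Uu, ff tt UU, ff tt Uu}

F/I-1 ? ·: FF|Ff|ff
F/I-2 un ·: FF|Ff
F/II-1 un I-1×I-2: FF|Ff
F/II-2 un I-1×I-2: FF|Ff
F/II-3 ? ·: FF|Ff|ff
F/II-4 un I-1×I-2: FF|Ff
F/III-1 un II-3×II-2: FF|Ff
⇒ F over [I-1,I-2,II-1,II-2,II-3,II-4,III-1]: 122 consistent
T/I-1 ? ·: Tt|tt
T/I-2 aff ·: tt
T/II-1 aff I-1×I-2: tt
T/II-2 ? I-1×I-2: Tt|tt
T/II-3 ? ·: Tt|tt
T/II-4 aff I-1×I-2: tt
T/III-1 aff II-3×II-2: tt
⇒ T over [I-1,I-2,II-1,II-2,II-3,II-4,III-1]: 6 consistent
U/I-1 un ·: UU|Uu
U/I-2 un ·: UU|Uu
U/II-1 ? I-1×I-2: UU|Uu|uu
U/II-2 un I-1×I-2: UU|Uu
U/II-3 un ·: UU|Uu
U/II-4 un I-1×I-2: UU|Uu
U/III-1 un II-3×II-2: UU|Uu
⇒ U over [I-1,I-2,II-1,II-2,II-3,II-4,III-1]: 101 consistent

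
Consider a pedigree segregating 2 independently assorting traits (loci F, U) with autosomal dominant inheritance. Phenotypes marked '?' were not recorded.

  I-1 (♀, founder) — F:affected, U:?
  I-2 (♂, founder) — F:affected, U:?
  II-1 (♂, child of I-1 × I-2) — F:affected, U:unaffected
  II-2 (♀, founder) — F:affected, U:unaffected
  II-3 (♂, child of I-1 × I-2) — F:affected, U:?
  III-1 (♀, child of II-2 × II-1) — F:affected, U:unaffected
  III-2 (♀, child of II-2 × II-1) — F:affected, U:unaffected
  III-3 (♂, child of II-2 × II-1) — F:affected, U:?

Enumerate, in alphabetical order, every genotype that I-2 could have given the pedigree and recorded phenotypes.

F/I-1 aff ·: Ff|FF
F/I-2 aff ·: Ff|FF
F/II-1 aff I-1×I-2: Ff|FF
F/II-2 aff ·: Ff|FF
F/II-3 aff I-1×I-2: Ff|FF
F/III-1 aff II-2×II-1: Ff|FF
F/III-2 aff II-2×II-1: Ff|FF
F/III-3 aff II-2×II-1: Ff|FF
⇒ F over [I-1,I-2,II-1,II-2,II-3,III-1,III-2,III-3]: 159 consistent
U/I-1 ? ·: uu|Uu
U/I-2 ? ·: uu|Uu
U/II-1 un I-1×I-2: uu
U/II-2 un ·: uu
U/II-3 ? I-1×I-2: uu|Uu|UU
U/III-1 un II-2×II-1: uu
U/III-2 un II-2×II-1: uu
U/III-3 ? II-2×II-1: uu
⇒ U over [I-1,I-2,II-1,II-2,II-3,III-1,III-2,III-3]: 8 consistent

I-2 ∈ {FF Uu, FF uu, Ff Uu, Ff uu}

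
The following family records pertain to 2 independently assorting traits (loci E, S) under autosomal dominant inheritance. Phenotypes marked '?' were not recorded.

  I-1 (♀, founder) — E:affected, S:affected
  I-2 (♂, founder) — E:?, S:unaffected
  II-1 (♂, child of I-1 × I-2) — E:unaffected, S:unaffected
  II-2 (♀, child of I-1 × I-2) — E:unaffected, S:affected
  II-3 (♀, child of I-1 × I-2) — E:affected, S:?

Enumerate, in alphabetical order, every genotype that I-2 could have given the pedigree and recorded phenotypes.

I-2 ∈ {Ee ss, ee ss}

E/I-1 aff ·: Ee
E/I-2 ? ·: ee|Ee
E/II-1 un I-1×I-2: ee
E/II-2 un I-1×I-2: ee
E/II-3 aff I-1×I-2: Ee|EE
⇒ E over [I-1,I-2,II-1,II-2,II-3]: 3 consistent
S/I-1 aff ·: Ss
S/I-2 un ·: ss
S/II-1 un I-1×I-2: ss
S/II-2 aff I-1×I-2: Ss
S/II-3 ? I-1×I-2: ss|Ss
⇒ S over [I-1,I-2,II-1,II-2,II-3]: 2 consistent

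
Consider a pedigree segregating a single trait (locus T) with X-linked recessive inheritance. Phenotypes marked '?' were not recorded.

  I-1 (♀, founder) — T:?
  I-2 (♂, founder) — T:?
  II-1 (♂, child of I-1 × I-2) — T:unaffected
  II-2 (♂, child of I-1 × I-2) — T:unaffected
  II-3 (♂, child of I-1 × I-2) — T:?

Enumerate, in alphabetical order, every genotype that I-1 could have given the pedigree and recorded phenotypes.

T/I-1 ? ·: X^TX^T|X^TX^t
T/I-2 ? ·: X^TY|X^tY
T/II-1 un I-1×I-2: X^TY
T/II-2 un I-1×I-2: X^TY
T/II-3 ? I-1×I-2: X^TY|X^tY
⇒ T over [I-1,I-2,II-1,II-2,II-3]: 6 consistent

I-1 ∈ {X^TX^T, X^TX^t}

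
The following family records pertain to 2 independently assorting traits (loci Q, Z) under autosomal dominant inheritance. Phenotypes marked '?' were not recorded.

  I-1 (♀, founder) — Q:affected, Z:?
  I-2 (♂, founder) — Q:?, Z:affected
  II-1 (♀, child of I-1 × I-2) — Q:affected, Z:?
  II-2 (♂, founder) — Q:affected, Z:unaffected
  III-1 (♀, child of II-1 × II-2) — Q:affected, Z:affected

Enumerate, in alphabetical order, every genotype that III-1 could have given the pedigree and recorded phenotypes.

III-1 ∈ {QQ Zz, Qq Zz}

Q/I-1 aff ·: Qq|QQ
Q/I-2 ? ·: qq|Qq|QQ
Q/II-1 aff I-1×I-2: Qq|QQ
Q/II-2 aff ·: Qq|QQ
Q/III-1 aff II-1×II-2: Qq|QQ
⇒ Q over [I-1,I-2,II-1,II-2,III-1]: 32 consistent
Z/I-1 ? ·: zz|Zz|ZZ
Z/I-2 aff ·: Zz|ZZ
Z/II-1 ? I-1×I-2: Zz|ZZ
Z/II-2 un ·: zz
Z/III-1 aff II-1×II-2: Zz
⇒ Z over [I-1,I-2,II-1,II-2,III-1]: 9 consistent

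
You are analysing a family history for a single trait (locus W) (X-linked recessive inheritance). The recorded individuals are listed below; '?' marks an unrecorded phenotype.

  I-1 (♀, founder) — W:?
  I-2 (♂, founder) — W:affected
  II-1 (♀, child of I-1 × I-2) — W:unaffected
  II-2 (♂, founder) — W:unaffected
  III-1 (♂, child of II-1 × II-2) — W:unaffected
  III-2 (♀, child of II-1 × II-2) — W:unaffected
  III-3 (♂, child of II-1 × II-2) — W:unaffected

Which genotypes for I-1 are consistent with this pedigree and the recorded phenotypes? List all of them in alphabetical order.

W/I-1 ? ·: X^WX^W|X^WX^w
W/I-2 aff ·: X^wY
W/II-1 un I-1×I-2: X^WX^w
W/II-2 un ·: X^WY
W/III-1 un II-1×II-2: X^WY
W/III-2 un II-1×II-2: X^WX^W|X^WX^w
W/III-3 un II-1×II-2: X^WY
⇒ W over [I-1,I-2,II-1,II-2,III-1,III-2,III-3]: 4 consistent

I-1 ∈ {X^WX^W, X^WX^w}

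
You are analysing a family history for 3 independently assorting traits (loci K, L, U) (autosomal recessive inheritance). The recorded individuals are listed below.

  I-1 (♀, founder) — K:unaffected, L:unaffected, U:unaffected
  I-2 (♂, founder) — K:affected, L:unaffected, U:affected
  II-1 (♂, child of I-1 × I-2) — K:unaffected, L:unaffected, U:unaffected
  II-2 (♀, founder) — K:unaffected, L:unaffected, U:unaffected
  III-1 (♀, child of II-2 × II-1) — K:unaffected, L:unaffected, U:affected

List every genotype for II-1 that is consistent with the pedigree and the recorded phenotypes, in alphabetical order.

II-1 ∈ {Kk LL Uu, Kk Ll Uu}

K/I-1 un ·: KK|Kk
K/I-2 aff ·: kk
K/II-1 un I-1×I-2: Kk
K/II-2 un ·: KK|Kk
K/III-1 un II-2×II-1: KK|Kk
⇒ K over [I-1,I-2,II-1,II-2,III-1]: 8 consistent
L/I-1 un ·: LL|Ll
L/I-2 un ·: LL|Ll
L/II-1 un I-1×I-2: LL|Ll
L/II-2 un ·: LL|Ll
L/III-1 un II-2×II-1: LL|Ll
⇒ L over [I-1,I-2,II-1,II-2,III-1]: 24 consistent
U/I-1 un ·: UU|Uu
U/I-2 aff ·: uu
U/II-1 un I-1×I-2: Uu
U/II-2 un ·: Uu
U/III-1 aff II-2×II-1: uu
⇒ U over [I-1,I-2,II-1,II-2,III-1]: 2 consistent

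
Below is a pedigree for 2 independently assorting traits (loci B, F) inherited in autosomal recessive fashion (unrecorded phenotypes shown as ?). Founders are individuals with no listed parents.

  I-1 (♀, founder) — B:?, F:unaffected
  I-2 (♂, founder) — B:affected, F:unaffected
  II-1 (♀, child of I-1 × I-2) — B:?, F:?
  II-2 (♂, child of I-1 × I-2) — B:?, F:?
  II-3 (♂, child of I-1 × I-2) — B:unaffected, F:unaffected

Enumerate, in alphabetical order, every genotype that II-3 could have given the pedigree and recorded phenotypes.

B/I-1 ? ·: BB|Bb
B/I-2 aff ·: bb
B/II-1 ? I-1×I-2: Bb|bb
B/II-2 ? I-1×I-2: Bb|bb
B/II-3 un I-1×I-2: Bb
⇒ B over [I-1,I-2,II-1,II-2,II-3]: 5 consistent
F/I-1 un ·: FF|Ff
F/I-2 un ·: FF|Ff
F/II-1 ? I-1×I-2: FF|Ff|ff
F/II-2 ? I-1×I-2: FF|Ff|ff
F/II-3 un I-1×I-2: FF|Ff
⇒ F over [I-1,I-2,II-1,II-2,II-3]: 35 consistent

II-3 ∈ {Bb FF, Bb Ff}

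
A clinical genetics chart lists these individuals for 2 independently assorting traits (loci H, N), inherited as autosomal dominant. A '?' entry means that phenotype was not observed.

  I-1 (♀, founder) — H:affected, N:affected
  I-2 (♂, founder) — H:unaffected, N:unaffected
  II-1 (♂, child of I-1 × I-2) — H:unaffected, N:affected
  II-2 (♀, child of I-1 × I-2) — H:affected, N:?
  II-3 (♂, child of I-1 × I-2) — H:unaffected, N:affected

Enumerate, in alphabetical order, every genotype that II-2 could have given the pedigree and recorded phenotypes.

II-2 ∈ {Hh Nn, Hh nn}

H/I-1 aff ·: Hh
H/I-2 un ·: hh
H/II-1 un I-1×I-2: hh
H/II-2 aff I-1×I-2: Hh
H/II-3 un I-1×I-2: hh
⇒ H over [I-1,I-2,II-1,II-2,II-3]: 1 consistent
N/I-1 aff ·: Nn|NN
N/I-2 un ·: nn
N/II-1 aff I-1×I-2: Nn
N/II-2 ? I-1×I-2: nn|Nn
N/II-3 aff I-1×I-2: Nn
⇒ N over [I-1,I-2,II-1,II-2,II-3]: 3 consistent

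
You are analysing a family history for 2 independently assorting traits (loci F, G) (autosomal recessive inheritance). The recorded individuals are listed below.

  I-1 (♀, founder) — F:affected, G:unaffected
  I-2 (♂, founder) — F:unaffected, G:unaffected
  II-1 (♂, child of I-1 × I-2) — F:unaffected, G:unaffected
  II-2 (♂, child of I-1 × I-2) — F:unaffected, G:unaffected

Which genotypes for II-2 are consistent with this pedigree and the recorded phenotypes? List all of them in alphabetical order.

F/I-1 aff ·: ff
F/I-2 un ·: FF|Ff
F/II-1 un I-1×I-2: Ff
F/II-2 un I-1×I-2: Ff
⇒ F over [I-1,I-2,II-1,II-2]: 2 consistent
G/I-1 un ·: GG|Gg
G/I-2 un ·: GG|Gg
G/II-1 un I-1×I-2: GG|Gg
G/II-2 un I-1×I-2: GG|Gg
⇒ G over [I-1,I-2,II-1,II-2]: 13 consistent

II-2 ∈ {Ff GG, Ff Gg}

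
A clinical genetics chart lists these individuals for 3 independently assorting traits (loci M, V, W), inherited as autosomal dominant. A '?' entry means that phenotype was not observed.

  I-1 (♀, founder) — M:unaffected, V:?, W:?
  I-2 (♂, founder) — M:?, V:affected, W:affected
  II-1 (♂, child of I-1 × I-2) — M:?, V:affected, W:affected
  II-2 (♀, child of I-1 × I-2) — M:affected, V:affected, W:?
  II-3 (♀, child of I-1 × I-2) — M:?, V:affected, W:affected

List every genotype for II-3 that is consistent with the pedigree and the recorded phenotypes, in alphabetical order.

M/I-1 un ·: mm
M/I-2 ? ·: Mm|MM
M/II-1 ? I-1×I-2: mm|Mm
M/II-2 aff I-1×I-2: Mm
M/II-3 ? I-1×I-2: mm|Mm
⇒ M over [I-1,I-2,II-1,II-2,II-3]: 5 consistent
V/I-1 ? ·: vv|Vv|VV
V/I-2 aff ·: Vv|VV
V/II-1 aff I-1×I-2: Vv|VV
V/II-2 aff I-1×I-2: Vv|VV
V/II-3 aff I-1×I-2: Vv|VV
⇒ V over [I-1,I-2,II-1,II-2,II-3]: 27 consistent
W/I-1 ? ·: ww|Ww|WW
W/I-2 aff ·: Ww|WW
W/II-1 aff I-1×I-2: Ww|WW
W/II-2 ? I-1×I-2: ww|Ww|WW
W/II-3 aff I-1×I-2: Ww|WW
⇒ W over [I-1,I-2,II-1,II-2,II-3]: 32 consistent

II-3 ∈ {Mm VV WW, Mm VV Ww, Mm Vv WW, Mm Vv Ww, mm VV WW, mm VV Ww, mm Vv WW, mm Vv Ww}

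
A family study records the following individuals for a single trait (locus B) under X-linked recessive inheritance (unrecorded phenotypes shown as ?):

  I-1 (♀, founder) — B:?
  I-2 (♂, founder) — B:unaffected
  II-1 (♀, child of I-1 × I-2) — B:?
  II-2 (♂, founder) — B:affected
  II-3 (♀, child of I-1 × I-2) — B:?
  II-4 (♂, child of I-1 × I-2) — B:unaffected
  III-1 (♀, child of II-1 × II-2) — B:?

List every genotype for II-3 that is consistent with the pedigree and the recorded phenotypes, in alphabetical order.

II-3 ∈ {X^BX^B, X^BX^b}

B/I-1 ? ·: X^BX^B|X^BX^b
B/I-2 un ·: X^BY
B/II-1 ? I-1×I-2: X^BX^B|X^BX^b
B/II-2 aff ·: X^bY
B/II-3 ? I-1×I-2: X^BX^B|X^BX^b
B/II-4 un I-1×I-2: X^BY
B/III-1 ? II-1×II-2: X^BX^b|X^bX^b
⇒ B over [I-1,I-2,II-1,II-2,II-3,II-4,III-1]: 7 consistent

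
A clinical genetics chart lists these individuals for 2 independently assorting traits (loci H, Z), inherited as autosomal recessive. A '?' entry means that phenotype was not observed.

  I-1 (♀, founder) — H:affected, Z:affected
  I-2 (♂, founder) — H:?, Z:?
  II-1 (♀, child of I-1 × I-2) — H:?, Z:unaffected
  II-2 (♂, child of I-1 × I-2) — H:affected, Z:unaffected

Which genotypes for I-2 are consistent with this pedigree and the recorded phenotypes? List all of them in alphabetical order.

I-2 ∈ {Hh ZZ, Hh Zz, hh ZZ, hh Zz}

H/I-1 aff ·: hh
H/I-2 ? ·: Hh|hh
H/II-1 ? I-1×I-2: Hh|hh
H/II-2 aff I-1×I-2: hh
⇒ H over [I-1,I-2,II-1,II-2]: 3 consistent
Z/I-1 aff ·: zz
Z/I-2 ? ·: ZZ|Zz
Z/II-1 un I-1×I-2: Zz
Z/II-2 un I-1×I-2: Zz
⇒ Z over [I-1,I-2,II-1,II-2]: 2 consistent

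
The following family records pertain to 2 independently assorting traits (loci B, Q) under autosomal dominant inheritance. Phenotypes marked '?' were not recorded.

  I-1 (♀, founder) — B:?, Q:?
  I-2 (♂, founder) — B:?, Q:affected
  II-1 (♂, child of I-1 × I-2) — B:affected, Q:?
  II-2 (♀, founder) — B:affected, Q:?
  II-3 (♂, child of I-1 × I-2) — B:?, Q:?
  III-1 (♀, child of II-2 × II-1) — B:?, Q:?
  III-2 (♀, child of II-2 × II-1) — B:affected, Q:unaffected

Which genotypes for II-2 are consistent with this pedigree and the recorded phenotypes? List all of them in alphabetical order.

B/I-1 ? ·: bb|Bb|BB
B/I-2 ? ·: bb|Bb|BB
B/II-1 aff I-1×I-2: Bb|BB
B/II-2 aff ·: Bb|BB
B/II-3 ? I-1×I-2: bb|Bb|BB
B/III-1 ? II-2×II-1: bb|Bb|BB
B/III-2 aff II-2×II-1: Bb|BB
⇒ B over [I-1,I-2,II-1,II-2,II-3,III-1,III-2]: 170 consistent
Q/I-1 ? ·: qq|Qq|QQ
Q/I-2 aff ·: Qq|QQ
Q/II-1 ? I-1×I-2: qq|Qq
Q/II-2 ? ·: qq|Qq
Q/II-3 ? I-1×I-2: qq|Qq|QQ
Q/III-1 ? II-2×II-1: qq|Qq|QQ
Q/III-2 un II-2×II-1: qq
⇒ Q over [I-1,I-2,II-1,II-2,II-3,III-1,III-2]: 65 consistent

II-2 ∈ {BB Qq, BB qq, Bb Qq, Bb qq}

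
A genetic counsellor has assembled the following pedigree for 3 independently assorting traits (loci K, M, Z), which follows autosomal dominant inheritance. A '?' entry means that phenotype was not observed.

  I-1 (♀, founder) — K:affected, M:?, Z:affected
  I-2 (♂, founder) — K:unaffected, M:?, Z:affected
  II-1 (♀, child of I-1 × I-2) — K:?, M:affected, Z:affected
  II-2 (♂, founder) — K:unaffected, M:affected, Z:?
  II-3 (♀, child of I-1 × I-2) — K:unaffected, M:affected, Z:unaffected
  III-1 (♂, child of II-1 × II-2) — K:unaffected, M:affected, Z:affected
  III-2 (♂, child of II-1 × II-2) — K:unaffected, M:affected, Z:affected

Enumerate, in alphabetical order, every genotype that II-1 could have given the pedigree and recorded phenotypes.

K/I-1 aff ·: Kk
K/I-2 un ·: kk
K/II-1 ? I-1×I-2: kk|Kk
K/II-2 un ·: kk
K/II-3 un I-1×I-2: kk
K/III-1 un II-1×II-2: kk
K/III-2 un II-1×II-2: kk
⇒ K over [I-1,I-2,II-1,II-2,II-3,III-1,III-2]: 2 consistent
M/I-1 ? ·: mm|Mm|MM
M/I-2 ? ·: mm|Mm|MM
M/II-1 aff I-1×I-2: Mm|MM
M/II-2 aff ·: Mm|MM
M/II-3 aff I-1×I-2: Mm|MM
M/III-1 aff II-1×II-2: Mm|MM
M/III-2 aff II-1×II-2: Mm|MM
⇒ M over [I-1,I-2,II-1,II-2,II-3,III-1,III-2]: 115 consistent
Z/I-1 aff ·: Zz
Z/I-2 aff ·: Zz
Z/II-1 aff I-1×I-2: Zz|ZZ
Z/II-2 ? ·: zz|Zz|ZZ
Z/II-3 un I-1×I-2: zz
Z/III-1 aff II-1×II-2: Zz|ZZ
Z/III-2 aff II-1×II-2: Zz|ZZ
⇒ Z over [I-1,I-2,II-1,II-2,II-3,III-1,III-2]: 15 consistent

II-1 ∈ {Kk MM ZZ, Kk MM Zz, Kk Mm ZZ, Kk Mm Zz, kk MM ZZ, kk MM Zz, kk Mm ZZ, kk Mm Zz}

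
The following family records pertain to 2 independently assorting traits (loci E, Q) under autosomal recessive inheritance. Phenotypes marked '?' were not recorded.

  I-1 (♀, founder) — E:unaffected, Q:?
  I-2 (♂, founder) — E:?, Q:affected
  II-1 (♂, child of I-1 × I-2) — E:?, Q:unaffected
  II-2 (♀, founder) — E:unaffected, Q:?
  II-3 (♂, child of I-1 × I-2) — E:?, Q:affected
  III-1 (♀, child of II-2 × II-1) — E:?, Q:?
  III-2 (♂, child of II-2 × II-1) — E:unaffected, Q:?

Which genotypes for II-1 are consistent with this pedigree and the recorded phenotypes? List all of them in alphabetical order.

E/I-1 un ·: EE|Ee
E/I-2 ? ·: EE|Ee|ee
E/II-1 ? I-1×I-2: EE|Ee|ee
E/II-2 un ·: EE|Ee
E/II-3 ? I-1×I-2: EE|Ee|ee
E/III-1 ? II-2×II-1: EE|Ee|ee
E/III-2 un II-2×II-1: EE|Ee
⇒ E over [I-1,I-2,II-1,II-2,II-3,III-1,III-2]: 155 consistent
Q/I-1 ? ·: Qq
Q/I-2 aff ·: qq
Q/II-1 un I-1×I-2: Qq
Q/II-2 ? ·: QQ|Qq|qq
Q/II-3 aff I-1×I-2: qq
Q/III-1 ? II-2×II-1: QQ|Qq|qq
Q/III-2 ? II-2×II-1: QQ|Qq|qq
⇒ Q over [I-1,I-2,II-1,II-2,II-3,III-1,III-2]: 17 consistent

II-1 ∈ {EE Qq, Ee Qq, ee Qq}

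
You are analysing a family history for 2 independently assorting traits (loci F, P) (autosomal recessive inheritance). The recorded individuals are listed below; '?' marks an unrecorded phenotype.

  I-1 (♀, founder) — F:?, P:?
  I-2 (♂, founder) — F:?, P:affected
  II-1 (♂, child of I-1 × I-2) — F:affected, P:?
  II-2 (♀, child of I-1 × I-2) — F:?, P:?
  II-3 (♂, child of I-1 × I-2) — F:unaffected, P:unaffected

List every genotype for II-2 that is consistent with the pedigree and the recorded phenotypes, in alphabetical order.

II-2 ∈ {FF Pp, FF pp, Ff Pp, Ff pp, ff Pp, ff pp}

F/I-1 ? ·: Ff|ff
F/I-2 ? ·: Ff|ff
F/II-1 aff I-1×I-2: ff
F/II-2 ? I-1×I-2: FF|Ff|ff
F/II-3 un I-1×I-2: FF|Ff
⇒ F over [I-1,I-2,II-1,II-2,II-3]: 10 consistent
P/I-1 ? ·: PP|Pp
P/I-2 aff ·: pp
P/II-1 ? I-1×I-2: Pp|pp
P/II-2 ? I-1×I-2: Pp|pp
P/II-3 un I-1×I-2: Pp
⇒ P over [I-1,I-2,II-1,II-2,II-3]: 5 consistent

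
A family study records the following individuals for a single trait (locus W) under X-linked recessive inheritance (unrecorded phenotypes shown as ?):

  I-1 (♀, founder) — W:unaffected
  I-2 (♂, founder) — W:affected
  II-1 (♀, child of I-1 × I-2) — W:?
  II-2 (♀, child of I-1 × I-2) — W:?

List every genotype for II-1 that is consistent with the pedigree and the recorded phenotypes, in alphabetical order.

II-1 ∈ {X^WX^w, X^wX^w}

W/I-1 un ·: X^WX^W|X^WX^w
W/I-2 aff ·: X^wY
W/II-1 ? I-1×I-2: X^WX^w|X^wX^w
W/II-2 ? I-1×I-2: X^WX^w|X^wX^w
⇒ W over [I-1,I-2,II-1,II-2]: 5 consistent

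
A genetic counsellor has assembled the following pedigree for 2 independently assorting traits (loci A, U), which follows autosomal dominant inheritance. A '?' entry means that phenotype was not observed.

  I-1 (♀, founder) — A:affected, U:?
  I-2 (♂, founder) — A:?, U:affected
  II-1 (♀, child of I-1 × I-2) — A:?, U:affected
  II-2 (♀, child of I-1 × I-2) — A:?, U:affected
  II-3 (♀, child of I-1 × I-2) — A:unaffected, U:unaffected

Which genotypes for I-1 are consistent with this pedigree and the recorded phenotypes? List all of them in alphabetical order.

I-1 ∈ {Aa Uu, Aa uu}

A/I-1 aff ·: Aa
A/I-2 ? ·: aa|Aa
A/II-1 ? I-1×I-2: aa|Aa|AA
A/II-2 ? I-1×I-2: aa|Aa|AA
A/II-3 un I-1×I-2: aa
⇒ A over [I-1,I-2,II-1,II-2,II-3]: 13 consistent
U/I-1 ? ·: uu|Uu
U/I-2 aff ·: Uu
U/II-1 aff I-1×I-2: Uu|UU
U/II-2 aff I-1×I-2: Uu|UU
U/II-3 un I-1×I-2: uu
⇒ U over [I-1,I-2,II-1,II-2,II-3]: 5 consistent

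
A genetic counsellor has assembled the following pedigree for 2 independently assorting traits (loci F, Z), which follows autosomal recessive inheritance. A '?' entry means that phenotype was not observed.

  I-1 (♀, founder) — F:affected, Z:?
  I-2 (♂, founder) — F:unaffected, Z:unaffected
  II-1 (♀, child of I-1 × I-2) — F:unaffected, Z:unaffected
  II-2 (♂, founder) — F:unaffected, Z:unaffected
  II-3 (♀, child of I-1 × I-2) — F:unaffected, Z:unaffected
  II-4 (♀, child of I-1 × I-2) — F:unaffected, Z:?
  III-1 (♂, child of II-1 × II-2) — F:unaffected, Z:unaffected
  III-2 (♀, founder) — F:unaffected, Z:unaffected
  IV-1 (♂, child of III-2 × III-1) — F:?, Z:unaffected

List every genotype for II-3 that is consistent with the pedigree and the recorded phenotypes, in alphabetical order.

F/I-1 aff ·: ff
F/I-2 un ·: FF|Ff
F/II-1 un I-1×I-2: Ff
F/II-2 un ·: FF|Ff
F/II-3 un I-1×I-2: Ff
F/II-4 un I-1×I-2: Ff
F/III-1 un II-1×II-2: FF|Ff
F/III-2 un ·: FF|Ff
F/IV-1 ? III-2×III-1: FF|Ff|ff
⇒ F over [I-1,I-2,II-1,II-2,II-3,II-4,III-1,III-2,IV-1]: 32 consistent
Z/I-1 ? ·: ZZ|Zz|zz
Z/I-2 un ·: ZZ|Zz
Z/II-1 un I-1×I-2: ZZ|Zz
Z/II-2 un ·: ZZ|Zz
Z/II-3 un I-1×I-2: ZZ|Zz
Z/II-4 ? I-1×I-2: ZZ|Zz|zz
Z/III-1 un II-1×II-2: ZZ|Zz
Z/III-2 un ·: ZZ|Zz
Z/IV-1 un III-2×III-1: ZZ|Zz
⇒ Z over [I-1,I-2,II-1,II-2,II-3,II-4,III-1,III-2,IV-1]: 388 consistent

II-3 ∈ {Ff ZZ, Ff Zz}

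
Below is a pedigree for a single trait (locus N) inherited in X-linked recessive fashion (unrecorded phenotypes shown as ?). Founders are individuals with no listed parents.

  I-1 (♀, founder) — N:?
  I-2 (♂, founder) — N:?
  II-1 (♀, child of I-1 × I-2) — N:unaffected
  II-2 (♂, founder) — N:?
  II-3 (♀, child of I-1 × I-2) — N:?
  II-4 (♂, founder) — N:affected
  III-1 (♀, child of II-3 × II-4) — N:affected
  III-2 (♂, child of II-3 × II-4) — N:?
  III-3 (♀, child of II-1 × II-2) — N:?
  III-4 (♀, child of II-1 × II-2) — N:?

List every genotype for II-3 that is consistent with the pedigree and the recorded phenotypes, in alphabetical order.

N/I-1 ? ·: X^NX^N|X^NX^n|X^nX^n
N/I-2 ? ·: X^NY|X^nY
N/II-1 un I-1×I-2: X^NX^N|X^NX^n
N/II-2 ? ·: X^NY|X^nY
N/II-3 ? I-1×I-2: X^NX^n|X^nX^n
N/II-4 aff ·: X^nY
N/III-1 aff II-3×II-4: X^nX^n
N/III-2 ? II-3×II-4: X^NY|X^nY
N/III-3 ? II-1×II-2: X^NX^N|X^NX^n|X^nX^n
N/III-4 ? II-1×II-2: X^NX^N|X^NX^n|X^nX^n
⇒ N over [I-1,I-2,II-1,II-2,II-3,II-4,III-1,III-2,III-3,III-4]: 76 consistent

II-3 ∈ {X^NX^n, X^nX^n}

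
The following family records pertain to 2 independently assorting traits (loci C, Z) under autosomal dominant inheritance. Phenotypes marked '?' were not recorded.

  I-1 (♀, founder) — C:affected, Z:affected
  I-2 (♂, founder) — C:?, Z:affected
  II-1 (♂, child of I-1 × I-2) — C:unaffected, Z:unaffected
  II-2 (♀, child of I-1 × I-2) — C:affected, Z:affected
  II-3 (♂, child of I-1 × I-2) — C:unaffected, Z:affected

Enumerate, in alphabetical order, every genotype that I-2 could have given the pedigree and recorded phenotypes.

I-2 ∈ {Cc Zz, cc Zz}

C/I-1 aff ·: Cc
C/I-2 ? ·: cc|Cc
C/II-1 un I-1×I-2: cc
C/II-2 aff I-1×I-2: Cc|CC
C/II-3 un I-1×I-2: cc
⇒ C over [I-1,I-2,II-1,II-2,II-3]: 3 consistent
Z/I-1 aff ·: Zz
Z/I-2 aff ·: Zz
Z/II-1 un I-1×I-2: zz
Z/II-2 aff I-1×I-2: Zz|ZZ
Z/II-3 aff I-1×I-2: Zz|ZZ
⇒ Z over [I-1,I-2,II-1,II-2,II-3]: 4 consistent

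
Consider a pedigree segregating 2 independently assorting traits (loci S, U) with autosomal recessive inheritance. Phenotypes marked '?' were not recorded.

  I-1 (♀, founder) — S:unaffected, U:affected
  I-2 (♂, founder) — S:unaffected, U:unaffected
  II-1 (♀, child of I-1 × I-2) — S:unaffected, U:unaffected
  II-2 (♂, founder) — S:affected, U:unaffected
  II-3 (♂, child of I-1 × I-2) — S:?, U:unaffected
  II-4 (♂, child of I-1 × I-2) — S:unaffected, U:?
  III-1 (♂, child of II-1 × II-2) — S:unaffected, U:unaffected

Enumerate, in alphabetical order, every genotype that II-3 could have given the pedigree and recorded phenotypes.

II-3 ∈ {SS Uu, Ss Uu, ss Uu}

S/I-1 un ·: SS|Ss
S/I-2 un ·: SS|Ss
S/II-1 un I-1×I-2: SS|Ss
S/II-2 aff ·: ss
S/II-3 ? I-1×I-2: SS|Ss|ss
S/II-4 un I-1×I-2: SS|Ss
S/III-1 un II-1×II-2: Ss
⇒ S over [I-1,I-2,II-1,II-2,II-3,II-4,III-1]: 29 consistent
U/I-1 aff ·: uu
U/I-2 un ·: UU|Uu
U/II-1 un I-1×I-2: Uu
U/II-2 un ·: UU|Uu
U/II-3 un I-1×I-2: Uu
U/II-4 ? I-1×I-2: Uu|uu
U/III-1 un II-1×II-2: UU|Uu
⇒ U over [I-1,I-2,II-1,II-2,II-3,II-4,III-1]: 12 consistent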